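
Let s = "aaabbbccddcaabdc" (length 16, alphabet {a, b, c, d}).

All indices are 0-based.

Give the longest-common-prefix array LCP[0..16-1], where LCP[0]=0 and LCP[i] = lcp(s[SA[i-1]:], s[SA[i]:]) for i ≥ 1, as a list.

[0, 2, 3, 1, 2, 0, 2, 1, 1, 0, 1, 1, 1, 0, 2, 1]

sorted suffixes:
  #0 SA[0]=0  'aaabbbccddcaabdc'
  #1 SA[1]=1  'aabbbccddcaabdc'
  #2 SA[2]=11  'aabdc'
  #3 SA[3]=2  'abbbccddcaabdc'
  #4 SA[4]=12  'abdc'
  #5 SA[5]=3  'bbbccddcaabdc'
  #6 SA[6]=4  'bbccddcaabdc'
  #7 SA[7]=5  'bccddcaabdc'
  #8 SA[8]=13  'bdc'
  #9 SA[9]=15  'c'
  #10 SA[10]=10  'caabdc'
  #11 SA[11]=6  'ccddcaabdc'
  #12 SA[12]=7  'cddcaabdc'
  #13 SA[13]=14  'dc'
  #14 SA[14]=9  'dcaabdc'
  #15 SA[15]=8  'ddcaabdc'

SA = [0, 1, 11, 2, 12, 3, 4, 5, 13, 15, 10, 6, 7, 14, 9, 8]
i: (SA[i-1],SA[i]) lcp shared
  1: (0,1) 2 'aa'
  2: (1,11) 3 'aab'
  3: (11,2) 1 'a'
  4: (2,12) 2 'ab'
  5: (12,3) 0 ''
  6: (3,4) 2 'bb'
  7: (4,5) 1 'b'
  8: (5,13) 1 'b'
  9: (13,15) 0 ''
  10: (15,10) 1 'c'
  11: (10,6) 1 'c'
  12: (6,7) 1 'c'
  13: (7,14) 0 ''
  14: (14,9) 2 'dc'
  15: (9,8) 1 'd'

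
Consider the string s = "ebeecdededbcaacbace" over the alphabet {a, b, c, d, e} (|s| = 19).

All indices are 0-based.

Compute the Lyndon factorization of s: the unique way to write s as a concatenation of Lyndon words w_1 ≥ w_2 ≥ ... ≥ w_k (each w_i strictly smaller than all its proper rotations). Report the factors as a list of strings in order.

emit factor 1: 'e' (i=0, period=1)
emit factor 2: 'beecdeded' (i=1, period=9)
emit factor 3: 'bc' (i=10, period=2)
emit factor 4: 'aacbace' (i=12, period=7)

["e", "beecdeded", "bc", "aacbace"]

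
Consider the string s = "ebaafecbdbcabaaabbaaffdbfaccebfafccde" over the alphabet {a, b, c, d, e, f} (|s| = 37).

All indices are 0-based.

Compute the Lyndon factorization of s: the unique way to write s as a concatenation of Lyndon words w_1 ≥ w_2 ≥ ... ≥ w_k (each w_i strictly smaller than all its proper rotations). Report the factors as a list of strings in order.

["e", "b", "aafecbdbcab", "aaabbaaffdbfaccebfafccde"]

emit factor 1: 'e' (i=0, period=1)
emit factor 2: 'b' (i=1, period=1)
emit factor 3: 'aafecbdbcab' (i=2, period=11)
emit factor 4: 'aaabbaaffdbfaccebfafccde' (i=13, period=24)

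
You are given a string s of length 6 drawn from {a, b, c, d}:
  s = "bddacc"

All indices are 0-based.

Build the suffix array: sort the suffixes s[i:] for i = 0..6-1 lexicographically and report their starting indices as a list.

rank | idx | suffix
   0 |   3 | acc
   1 |   0 | bddacc
   2 |   5 | c
   3 |   4 | cc
   4 |   2 | dacc
   5 |   1 | ddacc

[3, 0, 5, 4, 2, 1]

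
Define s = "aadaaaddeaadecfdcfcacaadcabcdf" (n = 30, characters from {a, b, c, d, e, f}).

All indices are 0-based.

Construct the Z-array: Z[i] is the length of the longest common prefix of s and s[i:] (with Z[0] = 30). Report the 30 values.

[30, 1, 0, 2, 3, 1, 0, 0, 0, 3, 1, 0, 0, 0, 0, 0, 0, 0, 0, 1, 0, 3, 1, 0, 0, 1, 0, 0, 0, 0]

Z[0]=30
i=1: outside box; Z[1]=1 grow→box=[1,2)
i=2: outside box; Z[2]=0
i=3: outside box; Z[3]=2 grow→box=[3,5)
i=4: min(r-i=1, Z[1]=1)=1; Z[4]=3 grow→box=[4,7)
i=5: min(r-i=2, Z[1]=1)=1; Z[5]=1
i=6: min(r-i=1, Z[2]=0)=0; Z[6]=0
i=7: outside box; Z[7]=0
i=8: outside box; Z[8]=0
i=9: outside box; Z[9]=3 grow→box=[9,12)
i=10: min(r-i=2, Z[1]=1)=1; Z[10]=1
i=11: min(r-i=1, Z[2]=0)=0; Z[11]=0
i=12: outside box; Z[12]=0
i=13: outside box; Z[13]=0
i=14: outside box; Z[14]=0
i=15: outside box; Z[15]=0
i=16: outside box; Z[16]=0
i=17: outside box; Z[17]=0
i=18: outside box; Z[18]=0
i=19: outside box; Z[19]=1 grow→box=[19,20)
i=20: outside box; Z[20]=0
i=21: outside box; Z[21]=3 grow→box=[21,24)
i=22: min(r-i=2, Z[1]=1)=1; Z[22]=1
i=23: min(r-i=1, Z[2]=0)=0; Z[23]=0
i=24: outside box; Z[24]=0
i=25: outside box; Z[25]=1 grow→box=[25,26)
i=26: outside box; Z[26]=0
i=27: outside box; Z[27]=0
i=28: outside box; Z[28]=0
i=29: outside box; Z[29]=0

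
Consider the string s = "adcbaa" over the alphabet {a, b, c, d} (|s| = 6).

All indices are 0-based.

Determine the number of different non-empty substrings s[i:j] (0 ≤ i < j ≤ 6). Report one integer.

19

rank | idx | suffix
   0 |   5 | a
   1 |   4 | aa
   2 |   0 | adcbaa
   3 |   3 | baa
   4 |   2 | cbaa
   5 |   1 | dcbaa

SA = [5, 4, 0, 3, 2, 1]
[i] adj suffixes → lcp
  [1] 5/4 → 1 ('a')
  [2] 4/0 → 1 ('a')
  [3] 0/3 → 0 ('')
  [4] 3/2 → 0 ('')
  [5] 2/1 → 0 ('')

n(n+1)/2 = 6·7/2 = 21
Σ LCP = 0 + 1 + 1 + 0 + 0 + 0 = 2
distinct = 21 − 2 = 19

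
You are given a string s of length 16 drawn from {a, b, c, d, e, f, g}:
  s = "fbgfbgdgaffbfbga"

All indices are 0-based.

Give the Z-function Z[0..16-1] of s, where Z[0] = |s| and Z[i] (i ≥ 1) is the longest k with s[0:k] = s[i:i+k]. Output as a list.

[16, 0, 0, 3, 0, 0, 0, 0, 0, 1, 2, 0, 3, 0, 0, 0]

Z[0]=16
i=1: fresh scan; Z[1]=0
i=2: fresh scan; Z[2]=0
i=3: fresh scan; Z[3]=3 extend→box=[3,6)
i=4: min(r-i=2, Z[1]=0)=0; Z[4]=0
i=5: min(r-i=1, Z[2]=0)=0; Z[5]=0
i=6: fresh scan; Z[6]=0
i=7: fresh scan; Z[7]=0
i=8: fresh scan; Z[8]=0
i=9: fresh scan; Z[9]=1 extend→box=[9,10)
i=10: fresh scan; Z[10]=2 extend→box=[10,12)
i=11: min(r-i=1, Z[1]=0)=0; Z[11]=0
i=12: fresh scan; Z[12]=3 extend→box=[12,15)
i=13: min(r-i=2, Z[1]=0)=0; Z[13]=0
i=14: min(r-i=1, Z[2]=0)=0; Z[14]=0
i=15: fresh scan; Z[15]=0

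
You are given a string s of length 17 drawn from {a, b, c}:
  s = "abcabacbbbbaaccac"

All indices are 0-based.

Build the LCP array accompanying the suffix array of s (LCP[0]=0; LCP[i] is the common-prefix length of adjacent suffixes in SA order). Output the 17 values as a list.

sorted suffixes:
  #0 SA[0]=11  'aaccac'
  #1 SA[1]=3  'abacbbbbaaccac'
  #2 SA[2]=0  'abcabacbbbbaaccac'
  #3 SA[3]=15  'ac'
  #4 SA[4]=5  'acbbbbaaccac'
  #5 SA[5]=12  'accac'
  #6 SA[6]=10  'baaccac'
  #7 SA[7]=4  'bacbbbbaaccac'
  #8 SA[8]=9  'bbaaccac'
  #9 SA[9]=8  'bbbaaccac'
  #10 SA[10]=7  'bbbbaaccac'
  #11 SA[11]=1  'bcabacbbbbaaccac'
  #12 SA[12]=16  'c'
  #13 SA[13]=2  'cabacbbbbaaccac'
  #14 SA[14]=14  'cac'
  #15 SA[15]=6  'cbbbbaaccac'
  #16 SA[16]=13  'ccac'

SA = [11, 3, 0, 15, 5, 12, 10, 4, 9, 8, 7, 1, 16, 2, 14, 6, 13]
rank  pair      lcp
   1  s[11:],s[3:]  1  'a'
   2  s[3:],s[0:]  2  'ab'
   3  s[0:],s[15:]  1  'a'
   4  s[15:],s[5:]  2  'ac'
   5  s[5:],s[12:]  2  'ac'
   6  s[12:],s[10:]  0  ''
   7  s[10:],s[4:]  2  'ba'
   8  s[4:],s[9:]  1  'b'
   9  s[9:],s[8:]  2  'bb'
  10  s[8:],s[7:]  3  'bbb'
  11  s[7:],s[1:]  1  'b'
  12  s[1:],s[16:]  0  ''
  13  s[16:],s[2:]  1  'c'
  14  s[2:],s[14:]  2  'ca'
  15  s[14:],s[6:]  1  'c'
  16  s[6:],s[13:]  1  'c'

[0, 1, 2, 1, 2, 2, 0, 2, 1, 2, 3, 1, 0, 1, 2, 1, 1]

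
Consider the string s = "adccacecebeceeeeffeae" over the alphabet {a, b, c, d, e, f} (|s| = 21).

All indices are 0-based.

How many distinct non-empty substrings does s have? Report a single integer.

209

sorted suffixes:
  #0 SA[0]=4  'acecebeceeeeffeae'
  #1 SA[1]=0  'adccacecebeceeeeffeae'
  #2 SA[2]=19  'ae'
  #3 SA[3]=9  'beceeeeffeae'
  #4 SA[4]=3  'cacecebeceeeeffeae'
  #5 SA[5]=2  'ccacecebeceeeeffeae'
  #6 SA[6]=7  'cebeceeeeffeae'
  #7 SA[7]=5  'cecebeceeeeffeae'
  #8 SA[8]=11  'ceeeeffeae'
  #9 SA[9]=1  'dccacecebeceeeeffeae'
  #10 SA[10]=20  'e'
  #11 SA[11]=18  'eae'
  #12 SA[12]=8  'ebeceeeeffeae'
  #13 SA[13]=6  'ecebeceeeeffeae'
  #14 SA[14]=10  'eceeeeffeae'
  #15 SA[15]=12  'eeeeffeae'
  #16 SA[16]=13  'eeeffeae'
  #17 SA[17]=14  'eeffeae'
  #18 SA[18]=15  'effeae'
  #19 SA[19]=17  'feae'
  #20 SA[20]=16  'ffeae'

SA = [4, 0, 19, 9, 3, 2, 7, 5, 11, 1, 20, 18, 8, 6, 10, 12, 13, 14, 15, 17, 16]
rank  pair      lcp
   1  s[4:],s[0:]  1  'a'
   2  s[0:],s[19:]  1  'a'
   3  s[19:],s[9:]  0  ''
   4  s[9:],s[3:]  0  ''
   5  s[3:],s[2:]  1  'c'
   6  s[2:],s[7:]  1  'c'
   7  s[7:],s[5:]  2  'ce'
   8  s[5:],s[11:]  2  'ce'
   9  s[11:],s[1:]  0  ''
  10  s[1:],s[20:]  0  ''
  11  s[20:],s[18:]  1  'e'
  12  s[18:],s[8:]  1  'e'
  13  s[8:],s[6:]  1  'e'
  14  s[6:],s[10:]  3  'ece'
  15  s[10:],s[12:]  1  'e'
  16  s[12:],s[13:]  3  'eee'
  17  s[13:],s[14:]  2  'ee'
  18  s[14:],s[15:]  1  'e'
  19  s[15:],s[17:]  0  ''
  20  s[17:],s[16:]  1  'f'

n(n+1)/2 = 21·22/2 = 231
Σ LCP = 0 + 1 + 1 + 0 + 0 + 1 + 1 + 2 + 2 + 0 + 0 + 1 + 1 + 1 + 3 + 1 + 3 + 2 + 1 + 0 + 1 = 22
distinct = 231 − 22 = 209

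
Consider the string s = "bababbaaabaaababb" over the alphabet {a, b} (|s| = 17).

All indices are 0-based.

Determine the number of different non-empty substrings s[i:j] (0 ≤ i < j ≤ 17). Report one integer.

sorted suffixes:
  #0 SA[0]=6  'aaabaaababb'
  #1 SA[1]=10  'aaababb'
  #2 SA[2]=7  'aabaaababb'
  #3 SA[3]=11  'aababb'
  #4 SA[4]=8  'abaaababb'
  #5 SA[5]=12  'ababb'
  #6 SA[6]=1  'ababbaaabaaababb'
  #7 SA[7]=14  'abb'
  #8 SA[8]=3  'abbaaabaaababb'
  #9 SA[9]=16  'b'
  #10 SA[10]=5  'baaabaaababb'
  #11 SA[11]=9  'baaababb'
  #12 SA[12]=0  'bababbaaabaaababb'
  #13 SA[13]=13  'babb'
  #14 SA[14]=2  'babbaaabaaababb'
  #15 SA[15]=15  'bb'
  #16 SA[16]=4  'bbaaabaaababb'

SA = [6, 10, 7, 11, 8, 12, 1, 14, 3, 16, 5, 9, 0, 13, 2, 15, 4]
[i] adj suffixes → lcp
  [1] 6/10 → 5 ('aaaba')
  [2] 10/7 → 2 ('aa')
  [3] 7/11 → 4 ('aaba')
  [4] 11/8 → 1 ('a')
  [5] 8/12 → 3 ('aba')
  [6] 12/1 → 5 ('ababb')
  [7] 1/14 → 2 ('ab')
  [8] 14/3 → 3 ('abb')
  [9] 3/16 → 0 ('')
  [10] 16/5 → 1 ('b')
  [11] 5/9 → 6 ('baaaba')
  [12] 9/0 → 2 ('ba')
  [13] 0/13 → 3 ('bab')
  [14] 13/2 → 4 ('babb')
  [15] 2/15 → 1 ('b')
  [16] 15/4 → 2 ('bb')

n(n+1)/2 = 17·18/2 = 153
Σ LCP = 0 + 5 + 2 + 4 + 1 + 3 + 5 + 2 + 3 + 0 + 1 + 6 + 2 + 3 + 4 + 1 + 2 = 44
distinct = 153 − 44 = 109

109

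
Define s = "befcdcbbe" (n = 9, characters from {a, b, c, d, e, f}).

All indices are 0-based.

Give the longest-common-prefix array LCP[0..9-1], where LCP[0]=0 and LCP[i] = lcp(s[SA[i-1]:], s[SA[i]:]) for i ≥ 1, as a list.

rank→(start, suffix):
  0 → (6, 'bbe')
  1 → (7, 'be')
  2 → (0, 'befcdcbbe')
  3 → (5, 'cbbe')
  4 → (3, 'cdcbbe')
  5 → (4, 'dcbbe')
  6 → (8, 'e')
  7 → (1, 'efcdcbbe')
  8 → (2, 'fcdcbbe')

SA = [6, 7, 0, 5, 3, 4, 8, 1, 2]
rank  pair      lcp
   1  s[6:],s[7:]  1  'b'
   2  s[7:],s[0:]  2  'be'
   3  s[0:],s[5:]  0  ''
   4  s[5:],s[3:]  1  'c'
   5  s[3:],s[4:]  0  ''
   6  s[4:],s[8:]  0  ''
   7  s[8:],s[1:]  1  'e'
   8  s[1:],s[2:]  0  ''

[0, 1, 2, 0, 1, 0, 0, 1, 0]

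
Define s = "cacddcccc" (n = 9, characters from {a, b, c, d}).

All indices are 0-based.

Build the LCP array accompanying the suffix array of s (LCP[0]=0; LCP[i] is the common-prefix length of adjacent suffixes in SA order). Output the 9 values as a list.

sorted suffixes:
  #0 SA[0]=1  'acddcccc'
  #1 SA[1]=8  'c'
  #2 SA[2]=0  'cacddcccc'
  #3 SA[3]=7  'cc'
  #4 SA[4]=6  'ccc'
  #5 SA[5]=5  'cccc'
  #6 SA[6]=2  'cddcccc'
  #7 SA[7]=4  'dcccc'
  #8 SA[8]=3  'ddcccc'

SA = [1, 8, 0, 7, 6, 5, 2, 4, 3]
i: (SA[i-1],SA[i]) lcp shared
  1: (1,8) 0 ''
  2: (8,0) 1 'c'
  3: (0,7) 1 'c'
  4: (7,6) 2 'cc'
  5: (6,5) 3 'ccc'
  6: (5,2) 1 'c'
  7: (2,4) 0 ''
  8: (4,3) 1 'd'

[0, 0, 1, 1, 2, 3, 1, 0, 1]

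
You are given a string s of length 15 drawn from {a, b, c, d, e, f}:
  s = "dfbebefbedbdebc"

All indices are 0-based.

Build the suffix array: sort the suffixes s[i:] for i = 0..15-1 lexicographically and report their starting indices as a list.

[13, 10, 2, 7, 4, 14, 9, 11, 0, 12, 3, 8, 5, 1, 6]

sorted suffixes:
  #0 SA[0]=13  'bc'
  #1 SA[1]=10  'bdebc'
  #2 SA[2]=2  'bebefbedbdebc'
  #3 SA[3]=7  'bedbdebc'
  #4 SA[4]=4  'befbedbdebc'
  #5 SA[5]=14  'c'
  #6 SA[6]=9  'dbdebc'
  #7 SA[7]=11  'debc'
  #8 SA[8]=0  'dfbebefbedbdebc'
  #9 SA[9]=12  'ebc'
  #10 SA[10]=3  'ebefbedbdebc'
  #11 SA[11]=8  'edbdebc'
  #12 SA[12]=5  'efbedbdebc'
  #13 SA[13]=1  'fbebefbedbdebc'
  #14 SA[14]=6  'fbedbdebc'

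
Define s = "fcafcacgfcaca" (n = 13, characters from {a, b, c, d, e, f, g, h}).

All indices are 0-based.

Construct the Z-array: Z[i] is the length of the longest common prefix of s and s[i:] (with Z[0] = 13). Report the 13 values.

[13, 0, 0, 3, 0, 0, 0, 0, 3, 0, 0, 0, 0]

Z[0]=13
i=1: i≥r, start 0; Z[1]=0
i=2: i≥r, start 0; Z[2]=0
i=3: i≥r, start 0; Z[3]=3 grow→box=[3,6)
i=4: min(r-i=2, Z[1]=0)=0; Z[4]=0
i=5: min(r-i=1, Z[2]=0)=0; Z[5]=0
i=6: i≥r, start 0; Z[6]=0
i=7: i≥r, start 0; Z[7]=0
i=8: i≥r, start 0; Z[8]=3 grow→box=[8,11)
i=9: min(r-i=2, Z[1]=0)=0; Z[9]=0
i=10: min(r-i=1, Z[2]=0)=0; Z[10]=0
i=11: i≥r, start 0; Z[11]=0
i=12: i≥r, start 0; Z[12]=0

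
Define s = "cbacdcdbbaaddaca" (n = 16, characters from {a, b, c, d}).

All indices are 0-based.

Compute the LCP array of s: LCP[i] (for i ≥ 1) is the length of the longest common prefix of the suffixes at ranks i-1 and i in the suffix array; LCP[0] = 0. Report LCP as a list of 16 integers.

rank→(start, suffix):
  0 → (15, 'a')
  1 → (9, 'aaddaca')
  2 → (13, 'aca')
  3 → (2, 'acdcdbbaaddaca')
  4 → (10, 'addaca')
  5 → (8, 'baaddaca')
  6 → (1, 'bacdcdbbaaddaca')
  7 → (7, 'bbaaddaca')
  8 → (14, 'ca')
  9 → (0, 'cbacdcdbbaaddaca')
  10 → (5, 'cdbbaaddaca')
  11 → (3, 'cdcdbbaaddaca')
  12 → (12, 'daca')
  13 → (6, 'dbbaaddaca')
  14 → (4, 'dcdbbaaddaca')
  15 → (11, 'ddaca')

SA = [15, 9, 13, 2, 10, 8, 1, 7, 14, 0, 5, 3, 12, 6, 4, 11]
[i] adj suffixes → lcp
  [1] 15/9 → 1 ('a')
  [2] 9/13 → 1 ('a')
  [3] 13/2 → 2 ('ac')
  [4] 2/10 → 1 ('a')
  [5] 10/8 → 0 ('')
  [6] 8/1 → 2 ('ba')
  [7] 1/7 → 1 ('b')
  [8] 7/14 → 0 ('')
  [9] 14/0 → 1 ('c')
  [10] 0/5 → 1 ('c')
  [11] 5/3 → 2 ('cd')
  [12] 3/12 → 0 ('')
  [13] 12/6 → 1 ('d')
  [14] 6/4 → 1 ('d')
  [15] 4/11 → 1 ('d')

[0, 1, 1, 2, 1, 0, 2, 1, 0, 1, 1, 2, 0, 1, 1, 1]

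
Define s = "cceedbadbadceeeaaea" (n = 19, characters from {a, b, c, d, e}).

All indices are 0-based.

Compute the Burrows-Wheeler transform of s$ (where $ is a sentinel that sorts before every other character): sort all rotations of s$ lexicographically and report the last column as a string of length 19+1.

rank  rotation              last
    0  $cceedbadbadceeeaaea  a
    1  a$cceedbadbadceeeaae  e
    2  aaea$cceedbadbadceee  e
    3  adbadceeeaaea$cceedb  b
    4  adceeeaaea$cceedbadb  b
    5  aea$cceedbadbadceeea  a
    6  badbadceeeaaea$cceed  d
    7  badceeeaaea$cceedbad  d
    8  cceedbadbadceeeaaea$  $
    9  ceedbadbadceeeaaea$c  c
   10  ceeeaaea$cceedbadbad  d
   11  dbadbadceeeaaea$ccee  e
   12  dbadceeeaaea$cceedba  a
   13  dceeeaaea$cceedbadba  a
   14  ea$cceedbadbadceeeaa  a
   15  eaaea$cceedbadbadcee  e
   16  edbadbadceeeaaea$cce  e
   17  eeaaea$cceedbadbadce  e
   18  eedbadbadceeeaaea$cc  c
   19  eeeaaea$cceedbadbadc  c

aeebbadd$cdeaaaeeecc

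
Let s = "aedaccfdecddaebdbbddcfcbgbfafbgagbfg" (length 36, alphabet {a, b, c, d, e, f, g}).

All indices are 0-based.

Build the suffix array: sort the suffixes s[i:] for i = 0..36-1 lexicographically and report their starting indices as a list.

sorted suffixes:
  #0 SA[0]=3  'accfdecddaebdbbddcfcbgbfafbgagbfg'
  #1 SA[1]=12  'aebdbbddcfcbgbfafbgagbfg'
  #2 SA[2]=0  'aedaccfdecddaebdbbddcfcbgbfafbgagbfg'
  #3 SA[3]=27  'afbgagbfg'
  #4 SA[4]=31  'agbfg'
  #5 SA[5]=16  'bbddcfcbgbfafbgagbfg'
  #6 SA[6]=14  'bdbbddcfcbgbfafbgagbfg'
  #7 SA[7]=17  'bddcfcbgbfafbgagbfg'
  #8 SA[8]=25  'bfafbgagbfg'
  #9 SA[9]=33  'bfg'
  #10 SA[10]=29  'bgagbfg'
  #11 SA[11]=23  'bgbfafbgagbfg'
  #12 SA[12]=22  'cbgbfafbgagbfg'
  #13 SA[13]=4  'ccfdecddaebdbbddcfcbgbfafbgagbfg'
  #14 SA[14]=9  'cddaebdbbddcfcbgbfafbgagbfg'
  #15 SA[15]=20  'cfcbgbfafbgagbfg'
  #16 SA[16]=5  'cfdecddaebdbbddcfcbgbfafbgagbfg'
  #17 SA[17]=2  'daccfdecddaebdbbddcfcbgbfafbgagbfg'
  #18 SA[18]=11  'daebdbbddcfcbgbfafbgagbfg'
  #19 SA[19]=15  'dbbddcfcbgbfafbgagbfg'
  #20 SA[20]=19  'dcfcbgbfafbgagbfg'
  #21 SA[21]=10  'ddaebdbbddcfcbgbfafbgagbfg'
  #22 SA[22]=18  'ddcfcbgbfafbgagbfg'
  #23 SA[23]=7  'decddaebdbbddcfcbgbfafbgagbfg'
  #24 SA[24]=13  'ebdbbddcfcbgbfafbgagbfg'
  #25 SA[25]=8  'ecddaebdbbddcfcbgbfafbgagbfg'
  #26 SA[26]=1  'edaccfdecddaebdbbddcfcbgbfafbgagbfg'
  #27 SA[27]=26  'fafbgagbfg'
  #28 SA[28]=28  'fbgagbfg'
  #29 SA[29]=21  'fcbgbfafbgagbfg'
  #30 SA[30]=6  'fdecddaebdbbddcfcbgbfafbgagbfg'
  #31 SA[31]=34  'fg'
  #32 SA[32]=35  'g'
  #33 SA[33]=30  'gagbfg'
  #34 SA[34]=24  'gbfafbgagbfg'
  #35 SA[35]=32  'gbfg'

[3, 12, 0, 27, 31, 16, 14, 17, 25, 33, 29, 23, 22, 4, 9, 20, 5, 2, 11, 15, 19, 10, 18, 7, 13, 8, 1, 26, 28, 21, 6, 34, 35, 30, 24, 32]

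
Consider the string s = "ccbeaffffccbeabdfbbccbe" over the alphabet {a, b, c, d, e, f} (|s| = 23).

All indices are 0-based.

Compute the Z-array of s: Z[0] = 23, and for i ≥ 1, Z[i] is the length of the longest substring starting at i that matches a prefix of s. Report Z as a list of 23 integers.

[23, 1, 0, 0, 0, 0, 0, 0, 0, 5, 1, 0, 0, 0, 0, 0, 0, 0, 0, 4, 1, 0, 0]

Z[0]=23
i=1: outside box; Z[1]=1 grow→box=[1,2)
i=2: outside box; Z[2]=0
i=3: outside box; Z[3]=0
i=4: outside box; Z[4]=0
i=5: outside box; Z[5]=0
i=6: outside box; Z[6]=0
i=7: outside box; Z[7]=0
i=8: outside box; Z[8]=0
i=9: outside box; Z[9]=5 grow→box=[9,14)
i=10: min(r-i=4, Z[1]=1)=1; Z[10]=1
i=11: min(r-i=3, Z[2]=0)=0; Z[11]=0
i=12: min(r-i=2, Z[3]=0)=0; Z[12]=0
i=13: min(r-i=1, Z[4]=0)=0; Z[13]=0
i=14: outside box; Z[14]=0
i=15: outside box; Z[15]=0
i=16: outside box; Z[16]=0
i=17: outside box; Z[17]=0
i=18: outside box; Z[18]=0
i=19: outside box; Z[19]=4 grow→box=[19,23)
i=20: min(r-i=3, Z[1]=1)=1; Z[20]=1
i=21: min(r-i=2, Z[2]=0)=0; Z[21]=0
i=22: min(r-i=1, Z[3]=0)=0; Z[22]=0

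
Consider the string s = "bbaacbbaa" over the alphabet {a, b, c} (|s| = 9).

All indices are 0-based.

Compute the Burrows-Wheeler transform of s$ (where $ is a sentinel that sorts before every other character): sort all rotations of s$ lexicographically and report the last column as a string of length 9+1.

rank  rotation    last
    0  $bbaacbbaa  a
    1  a$bbaacbba  a
    2  aa$bbaacbb  b
    3  aacbbaa$bb  b
    4  acbbaa$bba  a
    5  baa$bbaacb  b
    6  baacbbaa$b  b
    7  bbaa$bbaac  c
    8  bbaacbbaa$  $
    9  cbbaa$bbaa  a

aabbabbc$a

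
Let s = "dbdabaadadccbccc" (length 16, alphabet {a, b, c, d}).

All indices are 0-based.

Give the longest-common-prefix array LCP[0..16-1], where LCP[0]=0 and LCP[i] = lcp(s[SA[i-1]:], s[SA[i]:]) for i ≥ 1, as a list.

[0, 1, 1, 2, 0, 1, 1, 0, 1, 1, 2, 2, 0, 2, 1, 1]

rank→(start, suffix):
  0 → (5, 'aadadccbccc')
  1 → (3, 'abaadadccbccc')
  2 → (6, 'adadccbccc')
  3 → (8, 'adccbccc')
  4 → (4, 'baadadccbccc')
  5 → (12, 'bccc')
  6 → (1, 'bdabaadadccbccc')
  7 → (15, 'c')
  8 → (11, 'cbccc')
  9 → (14, 'cc')
  10 → (10, 'ccbccc')
  11 → (13, 'ccc')
  12 → (2, 'dabaadadccbccc')
  13 → (7, 'dadccbccc')
  14 → (0, 'dbdabaadadccbccc')
  15 → (9, 'dccbccc')

SA = [5, 3, 6, 8, 4, 12, 1, 15, 11, 14, 10, 13, 2, 7, 0, 9]
i: (SA[i-1],SA[i]) lcp shared
  1: (5,3) 1 'a'
  2: (3,6) 1 'a'
  3: (6,8) 2 'ad'
  4: (8,4) 0 ''
  5: (4,12) 1 'b'
  6: (12,1) 1 'b'
  7: (1,15) 0 ''
  8: (15,11) 1 'c'
  9: (11,14) 1 'c'
  10: (14,10) 2 'cc'
  11: (10,13) 2 'cc'
  12: (13,2) 0 ''
  13: (2,7) 2 'da'
  14: (7,0) 1 'd'
  15: (0,9) 1 'd'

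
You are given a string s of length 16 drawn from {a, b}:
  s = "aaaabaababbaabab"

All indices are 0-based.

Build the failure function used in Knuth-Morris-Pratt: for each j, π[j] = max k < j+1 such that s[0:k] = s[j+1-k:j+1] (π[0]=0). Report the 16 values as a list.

π[0] = 0
j=1 s[j]='a': π[1]=1 (border 'a')
j=2 s[j]='a': π[2]=2 (border 'aa')
j=3 s[j]='a': π[3]=3 (border 'aaa')
j=4 s[j]='b': k: 3→2→1→0; π[4]=0 (border '')
j=5 s[j]='a': π[5]=1 (border 'a')
j=6 s[j]='a': π[6]=2 (border 'aa')
j=7 s[j]='b': k: 2→1→0; π[7]=0 (border '')
j=8 s[j]='a': π[8]=1 (border 'a')
j=9 s[j]='b': k: 1→0; π[9]=0 (border '')
j=10 s[j]='b': π[10]=0 (border '')
j=11 s[j]='a': π[11]=1 (border 'a')
j=12 s[j]='a': π[12]=2 (border 'aa')
j=13 s[j]='b': k: 2→1→0; π[13]=0 (border '')
j=14 s[j]='a': π[14]=1 (border 'a')
j=15 s[j]='b': k: 1→0; π[15]=0 (border '')

[0, 1, 2, 3, 0, 1, 2, 0, 1, 0, 0, 1, 2, 0, 1, 0]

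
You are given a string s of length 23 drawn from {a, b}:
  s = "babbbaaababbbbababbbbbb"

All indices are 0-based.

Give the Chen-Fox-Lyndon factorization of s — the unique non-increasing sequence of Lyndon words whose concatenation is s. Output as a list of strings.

emit factor 1: 'b' (i=0, period=1)
emit factor 2: 'abbb' (i=1, period=4)
emit factor 3: 'aaababbbbababbbbbb' (i=5, period=18)

["b", "abbb", "aaababbbbababbbbbb"]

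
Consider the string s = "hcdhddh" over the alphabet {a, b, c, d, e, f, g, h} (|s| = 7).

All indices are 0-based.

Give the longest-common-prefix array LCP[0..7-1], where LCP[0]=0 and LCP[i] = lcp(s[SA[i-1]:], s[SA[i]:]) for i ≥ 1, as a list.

sorted suffixes:
  #0 SA[0]=1  'cdhddh'
  #1 SA[1]=4  'ddh'
  #2 SA[2]=5  'dh'
  #3 SA[3]=2  'dhddh'
  #4 SA[4]=6  'h'
  #5 SA[5]=0  'hcdhddh'
  #6 SA[6]=3  'hddh'

SA = [1, 4, 5, 2, 6, 0, 3]
rank  pair      lcp
   1  s[1:],s[4:]  0  ''
   2  s[4:],s[5:]  1  'd'
   3  s[5:],s[2:]  2  'dh'
   4  s[2:],s[6:]  0  ''
   5  s[6:],s[0:]  1  'h'
   6  s[0:],s[3:]  1  'h'

[0, 0, 1, 2, 0, 1, 1]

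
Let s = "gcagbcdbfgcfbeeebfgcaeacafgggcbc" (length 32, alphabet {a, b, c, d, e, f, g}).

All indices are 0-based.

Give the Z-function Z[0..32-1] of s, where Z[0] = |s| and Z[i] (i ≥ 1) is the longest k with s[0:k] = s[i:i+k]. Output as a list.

Z[0]=32
i=1: i≥r, start 0; Z[1]=0
i=2: i≥r, start 0; Z[2]=0
i=3: i≥r, start 0; Z[3]=1 grow→box=[3,4)
i=4: i≥r, start 0; Z[4]=0
i=5: i≥r, start 0; Z[5]=0
i=6: i≥r, start 0; Z[6]=0
i=7: i≥r, start 0; Z[7]=0
i=8: i≥r, start 0; Z[8]=0
i=9: i≥r, start 0; Z[9]=2 grow→box=[9,11)
i=10: min(r-i=1, Z[1]=0)=0; Z[10]=0
i=11: i≥r, start 0; Z[11]=0
i=12: i≥r, start 0; Z[12]=0
i=13: i≥r, start 0; Z[13]=0
i=14: i≥r, start 0; Z[14]=0
i=15: i≥r, start 0; Z[15]=0
i=16: i≥r, start 0; Z[16]=0
i=17: i≥r, start 0; Z[17]=0
i=18: i≥r, start 0; Z[18]=3 grow→box=[18,21)
i=19: min(r-i=2, Z[1]=0)=0; Z[19]=0
i=20: min(r-i=1, Z[2]=0)=0; Z[20]=0
i=21: i≥r, start 0; Z[21]=0
i=22: i≥r, start 0; Z[22]=0
i=23: i≥r, start 0; Z[23]=0
i=24: i≥r, start 0; Z[24]=0
i=25: i≥r, start 0; Z[25]=0
i=26: i≥r, start 0; Z[26]=1 grow→box=[26,27)
i=27: i≥r, start 0; Z[27]=1 grow→box=[27,28)
i=28: i≥r, start 0; Z[28]=2 grow→box=[28,30)
i=29: min(r-i=1, Z[1]=0)=0; Z[29]=0
i=30: i≥r, start 0; Z[30]=0
i=31: i≥r, start 0; Z[31]=0

[32, 0, 0, 1, 0, 0, 0, 0, 0, 2, 0, 0, 0, 0, 0, 0, 0, 0, 3, 0, 0, 0, 0, 0, 0, 0, 1, 1, 2, 0, 0, 0]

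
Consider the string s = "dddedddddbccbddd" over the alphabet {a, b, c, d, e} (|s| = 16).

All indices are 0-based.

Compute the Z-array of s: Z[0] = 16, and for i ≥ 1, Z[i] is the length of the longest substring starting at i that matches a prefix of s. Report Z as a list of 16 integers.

[16, 2, 1, 0, 3, 3, 3, 2, 1, 0, 0, 0, 0, 3, 2, 1]

Z[0]=16
i=1: i≥r, start 0; Z[1]=2 scan→box=[1,3)
i=2: min(r-i=1, Z[1]=2)=1; Z[2]=1
i=3: i≥r, start 0; Z[3]=0
i=4: i≥r, start 0; Z[4]=3 scan→box=[4,7)
i=5: min(r-i=2, Z[1]=2)=2; Z[5]=3 scan→box=[5,8)
i=6: min(r-i=2, Z[1]=2)=2; Z[6]=3 scan→box=[6,9)
i=7: min(r-i=2, Z[1]=2)=2; Z[7]=2
i=8: min(r-i=1, Z[2]=1)=1; Z[8]=1
i=9: i≥r, start 0; Z[9]=0
i=10: i≥r, start 0; Z[10]=0
i=11: i≥r, start 0; Z[11]=0
i=12: i≥r, start 0; Z[12]=0
i=13: i≥r, start 0; Z[13]=3 scan→box=[13,16)
i=14: min(r-i=2, Z[1]=2)=2; Z[14]=2
i=15: min(r-i=1, Z[2]=1)=1; Z[15]=1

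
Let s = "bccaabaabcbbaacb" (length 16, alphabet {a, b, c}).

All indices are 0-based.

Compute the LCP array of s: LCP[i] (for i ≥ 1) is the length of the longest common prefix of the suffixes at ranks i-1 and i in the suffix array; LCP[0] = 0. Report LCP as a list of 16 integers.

sorted suffixes:
  #0 SA[0]=3  'aabaabcbbaacb'
  #1 SA[1]=6  'aabcbbaacb'
  #2 SA[2]=12  'aacb'
  #3 SA[3]=4  'abaabcbbaacb'
  #4 SA[4]=7  'abcbbaacb'
  #5 SA[5]=13  'acb'
  #6 SA[6]=15  'b'
  #7 SA[7]=5  'baabcbbaacb'
  #8 SA[8]=11  'baacb'
  #9 SA[9]=10  'bbaacb'
  #10 SA[10]=8  'bcbbaacb'
  #11 SA[11]=0  'bccaabaabcbbaacb'
  #12 SA[12]=2  'caabaabcbbaacb'
  #13 SA[13]=14  'cb'
  #14 SA[14]=9  'cbbaacb'
  #15 SA[15]=1  'ccaabaabcbbaacb'

SA = [3, 6, 12, 4, 7, 13, 15, 5, 11, 10, 8, 0, 2, 14, 9, 1]
[i] adj suffixes → lcp
  [1] 3/6 → 3 ('aab')
  [2] 6/12 → 2 ('aa')
  [3] 12/4 → 1 ('a')
  [4] 4/7 → 2 ('ab')
  [5] 7/13 → 1 ('a')
  [6] 13/15 → 0 ('')
  [7] 15/5 → 1 ('b')
  [8] 5/11 → 3 ('baa')
  [9] 11/10 → 1 ('b')
  [10] 10/8 → 1 ('b')
  [11] 8/0 → 2 ('bc')
  [12] 0/2 → 0 ('')
  [13] 2/14 → 1 ('c')
  [14] 14/9 → 2 ('cb')
  [15] 9/1 → 1 ('c')

[0, 3, 2, 1, 2, 1, 0, 1, 3, 1, 1, 2, 0, 1, 2, 1]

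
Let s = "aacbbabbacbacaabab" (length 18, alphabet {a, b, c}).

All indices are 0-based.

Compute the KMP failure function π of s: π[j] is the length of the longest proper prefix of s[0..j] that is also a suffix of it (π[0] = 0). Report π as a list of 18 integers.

[0, 1, 0, 0, 0, 1, 0, 0, 1, 0, 0, 1, 0, 1, 2, 0, 1, 0]

π[0] = 0
j=1 s[j]='a': π[1]=1 (border 'a')
j=2 s[j]='c': k: 1→0; π[2]=0 (border '')
j=3 s[j]='b': π[3]=0 (border '')
j=4 s[j]='b': π[4]=0 (border '')
j=5 s[j]='a': π[5]=1 (border 'a')
j=6 s[j]='b': k: 1→0; π[6]=0 (border '')
j=7 s[j]='b': π[7]=0 (border '')
j=8 s[j]='a': π[8]=1 (border 'a')
j=9 s[j]='c': k: 1→0; π[9]=0 (border '')
j=10 s[j]='b': π[10]=0 (border '')
j=11 s[j]='a': π[11]=1 (border 'a')
j=12 s[j]='c': k: 1→0; π[12]=0 (border '')
j=13 s[j]='a': π[13]=1 (border 'a')
j=14 s[j]='a': π[14]=2 (border 'aa')
j=15 s[j]='b': k: 2→1→0; π[15]=0 (border '')
j=16 s[j]='a': π[16]=1 (border 'a')
j=17 s[j]='b': k: 1→0; π[17]=0 (border '')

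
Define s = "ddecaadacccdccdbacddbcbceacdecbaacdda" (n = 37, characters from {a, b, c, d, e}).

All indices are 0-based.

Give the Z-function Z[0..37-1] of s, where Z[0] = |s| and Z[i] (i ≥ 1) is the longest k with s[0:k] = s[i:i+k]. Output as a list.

Z[0]=37
i=1: outside box; Z[1]=1 grow→box=[1,2)
i=2: outside box; Z[2]=0
i=3: outside box; Z[3]=0
i=4: outside box; Z[4]=0
i=5: outside box; Z[5]=0
i=6: outside box; Z[6]=1 grow→box=[6,7)
i=7: outside box; Z[7]=0
i=8: outside box; Z[8]=0
i=9: outside box; Z[9]=0
i=10: outside box; Z[10]=0
i=11: outside box; Z[11]=1 grow→box=[11,12)
i=12: outside box; Z[12]=0
i=13: outside box; Z[13]=0
i=14: outside box; Z[14]=1 grow→box=[14,15)
i=15: outside box; Z[15]=0
i=16: outside box; Z[16]=0
i=17: outside box; Z[17]=0
i=18: outside box; Z[18]=2 grow→box=[18,20)
i=19: min(r-i=1, Z[1]=1)=1; Z[19]=1
i=20: outside box; Z[20]=0
i=21: outside box; Z[21]=0
i=22: outside box; Z[22]=0
i=23: outside box; Z[23]=0
i=24: outside box; Z[24]=0
i=25: outside box; Z[25]=0
i=26: outside box; Z[26]=0
i=27: outside box; Z[27]=1 grow→box=[27,28)
i=28: outside box; Z[28]=0
i=29: outside box; Z[29]=0
i=30: outside box; Z[30]=0
i=31: outside box; Z[31]=0
i=32: outside box; Z[32]=0
i=33: outside box; Z[33]=0
i=34: outside box; Z[34]=2 grow→box=[34,36)
i=35: min(r-i=1, Z[1]=1)=1; Z[35]=1
i=36: outside box; Z[36]=0

[37, 1, 0, 0, 0, 0, 1, 0, 0, 0, 0, 1, 0, 0, 1, 0, 0, 0, 2, 1, 0, 0, 0, 0, 0, 0, 0, 1, 0, 0, 0, 0, 0, 0, 2, 1, 0]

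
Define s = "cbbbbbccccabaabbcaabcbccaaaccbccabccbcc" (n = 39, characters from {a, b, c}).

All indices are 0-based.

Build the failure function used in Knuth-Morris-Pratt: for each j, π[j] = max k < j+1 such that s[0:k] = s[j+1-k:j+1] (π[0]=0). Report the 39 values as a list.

[0, 0, 0, 0, 0, 0, 1, 1, 1, 1, 0, 0, 0, 0, 0, 0, 1, 0, 0, 0, 1, 2, 1, 1, 0, 0, 0, 1, 1, 2, 1, 1, 0, 0, 1, 1, 2, 1, 1]

π[0] = 0
j=1 s[j]='b': π[1]=0 (border '')
j=2 s[j]='b': π[2]=0 (border '')
j=3 s[j]='b': π[3]=0 (border '')
j=4 s[j]='b': π[4]=0 (border '')
j=5 s[j]='b': π[5]=0 (border '')
j=6 s[j]='c': π[6]=1 (border 'c')
j=7 s[j]='c': k: 1→0; π[7]=1 (border 'c')
j=8 s[j]='c': k: 1→0; π[8]=1 (border 'c')
j=9 s[j]='c': k: 1→0; π[9]=1 (border 'c')
j=10 s[j]='a': k: 1→0; π[10]=0 (border '')
j=11 s[j]='b': π[11]=0 (border '')
j=12 s[j]='a': π[12]=0 (border '')
j=13 s[j]='a': π[13]=0 (border '')
j=14 s[j]='b': π[14]=0 (border '')
j=15 s[j]='b': π[15]=0 (border '')
j=16 s[j]='c': π[16]=1 (border 'c')
j=17 s[j]='a': k: 1→0; π[17]=0 (border '')
j=18 s[j]='a': π[18]=0 (border '')
j=19 s[j]='b': π[19]=0 (border '')
j=20 s[j]='c': π[20]=1 (border 'c')
j=21 s[j]='b': π[21]=2 (border 'cb')
j=22 s[j]='c': k: 2→0; π[22]=1 (border 'c')
j=23 s[j]='c': k: 1→0; π[23]=1 (border 'c')
j=24 s[j]='a': k: 1→0; π[24]=0 (border '')
j=25 s[j]='a': π[25]=0 (border '')
j=26 s[j]='a': π[26]=0 (border '')
j=27 s[j]='c': π[27]=1 (border 'c')
j=28 s[j]='c': k: 1→0; π[28]=1 (border 'c')
j=29 s[j]='b': π[29]=2 (border 'cb')
j=30 s[j]='c': k: 2→0; π[30]=1 (border 'c')
j=31 s[j]='c': k: 1→0; π[31]=1 (border 'c')
j=32 s[j]='a': k: 1→0; π[32]=0 (border '')
j=33 s[j]='b': π[33]=0 (border '')
j=34 s[j]='c': π[34]=1 (border 'c')
j=35 s[j]='c': k: 1→0; π[35]=1 (border 'c')
j=36 s[j]='b': π[36]=2 (border 'cb')
j=37 s[j]='c': k: 2→0; π[37]=1 (border 'c')
j=38 s[j]='c': k: 1→0; π[38]=1 (border 'c')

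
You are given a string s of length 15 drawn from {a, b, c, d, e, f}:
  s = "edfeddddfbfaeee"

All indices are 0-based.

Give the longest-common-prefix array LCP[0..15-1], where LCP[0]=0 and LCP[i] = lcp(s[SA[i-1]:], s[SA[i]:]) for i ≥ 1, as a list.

[0, 0, 0, 3, 2, 1, 2, 0, 1, 2, 1, 2, 0, 1, 1]

sorted suffixes:
  #0 SA[0]=11  'aeee'
  #1 SA[1]=9  'bfaeee'
  #2 SA[2]=4  'ddddfbfaeee'
  #3 SA[3]=5  'dddfbfaeee'
  #4 SA[4]=6  'ddfbfaeee'
  #5 SA[5]=7  'dfbfaeee'
  #6 SA[6]=1  'dfeddddfbfaeee'
  #7 SA[7]=14  'e'
  #8 SA[8]=3  'eddddfbfaeee'
  #9 SA[9]=0  'edfeddddfbfaeee'
  #10 SA[10]=13  'ee'
  #11 SA[11]=12  'eee'
  #12 SA[12]=10  'faeee'
  #13 SA[13]=8  'fbfaeee'
  #14 SA[14]=2  'feddddfbfaeee'

SA = [11, 9, 4, 5, 6, 7, 1, 14, 3, 0, 13, 12, 10, 8, 2]
rank  pair      lcp
   1  s[11:],s[9:]  0  ''
   2  s[9:],s[4:]  0  ''
   3  s[4:],s[5:]  3  'ddd'
   4  s[5:],s[6:]  2  'dd'
   5  s[6:],s[7:]  1  'd'
   6  s[7:],s[1:]  2  'df'
   7  s[1:],s[14:]  0  ''
   8  s[14:],s[3:]  1  'e'
   9  s[3:],s[0:]  2  'ed'
  10  s[0:],s[13:]  1  'e'
  11  s[13:],s[12:]  2  'ee'
  12  s[12:],s[10:]  0  ''
  13  s[10:],s[8:]  1  'f'
  14  s[8:],s[2:]  1  'f'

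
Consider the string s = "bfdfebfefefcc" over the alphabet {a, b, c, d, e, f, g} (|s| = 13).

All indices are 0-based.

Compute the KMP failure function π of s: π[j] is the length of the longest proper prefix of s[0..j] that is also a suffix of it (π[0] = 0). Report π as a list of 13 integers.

[0, 0, 0, 0, 0, 1, 2, 0, 0, 0, 0, 0, 0]

π[0] = 0
j=1 s[j]='f': π[1]=0 (border '')
j=2 s[j]='d': π[2]=0 (border '')
j=3 s[j]='f': π[3]=0 (border '')
j=4 s[j]='e': π[4]=0 (border '')
j=5 s[j]='b': π[5]=1 (border 'b')
j=6 s[j]='f': π[6]=2 (border 'bf')
j=7 s[j]='e': k: 2→0; π[7]=0 (border '')
j=8 s[j]='f': π[8]=0 (border '')
j=9 s[j]='e': π[9]=0 (border '')
j=10 s[j]='f': π[10]=0 (border '')
j=11 s[j]='c': π[11]=0 (border '')
j=12 s[j]='c': π[12]=0 (border '')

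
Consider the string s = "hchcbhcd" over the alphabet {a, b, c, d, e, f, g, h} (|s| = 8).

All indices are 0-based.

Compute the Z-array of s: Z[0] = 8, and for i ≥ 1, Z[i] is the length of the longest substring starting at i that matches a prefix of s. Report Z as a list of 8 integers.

[8, 0, 2, 0, 0, 2, 0, 0]

Z[0]=8
i=1: outside box; Z[1]=0
i=2: outside box; Z[2]=2 grow→box=[2,4)
i=3: min(r-i=1, Z[1]=0)=0; Z[3]=0
i=4: outside box; Z[4]=0
i=5: outside box; Z[5]=2 grow→box=[5,7)
i=6: min(r-i=1, Z[1]=0)=0; Z[6]=0
i=7: outside box; Z[7]=0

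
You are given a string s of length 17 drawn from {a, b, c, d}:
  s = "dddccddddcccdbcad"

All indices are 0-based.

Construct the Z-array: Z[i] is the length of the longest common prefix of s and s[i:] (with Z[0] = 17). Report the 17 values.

[17, 2, 1, 0, 0, 3, 5, 2, 1, 0, 0, 0, 1, 0, 0, 0, 1]

Z[0]=17
i=1: i≥r, start 0; Z[1]=2 extend→box=[1,3)
i=2: min(r-i=1, Z[1]=2)=1; Z[2]=1
i=3: i≥r, start 0; Z[3]=0
i=4: i≥r, start 0; Z[4]=0
i=5: i≥r, start 0; Z[5]=3 extend→box=[5,8)
i=6: min(r-i=2, Z[1]=2)=2; Z[6]=5 extend→box=[6,11)
i=7: min(r-i=4, Z[1]=2)=2; Z[7]=2
i=8: min(r-i=3, Z[2]=1)=1; Z[8]=1
i=9: min(r-i=2, Z[3]=0)=0; Z[9]=0
i=10: min(r-i=1, Z[4]=0)=0; Z[10]=0
i=11: i≥r, start 0; Z[11]=0
i=12: i≥r, start 0; Z[12]=1 extend→box=[12,13)
i=13: i≥r, start 0; Z[13]=0
i=14: i≥r, start 0; Z[14]=0
i=15: i≥r, start 0; Z[15]=0
i=16: i≥r, start 0; Z[16]=1 extend→box=[16,17)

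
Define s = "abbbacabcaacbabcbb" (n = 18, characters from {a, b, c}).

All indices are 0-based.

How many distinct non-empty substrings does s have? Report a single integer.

146

sorted suffixes:
  #0 SA[0]=9  'aacbabcbb'
  #1 SA[1]=0  'abbbacabcaacbabcbb'
  #2 SA[2]=6  'abcaacbabcbb'
  #3 SA[3]=13  'abcbb'
  #4 SA[4]=4  'acabcaacbabcbb'
  #5 SA[5]=10  'acbabcbb'
  #6 SA[6]=17  'b'
  #7 SA[7]=12  'babcbb'
  #8 SA[8]=3  'bacabcaacbabcbb'
  #9 SA[9]=16  'bb'
  #10 SA[10]=2  'bbacabcaacbabcbb'
  #11 SA[11]=1  'bbbacabcaacbabcbb'
  #12 SA[12]=7  'bcaacbabcbb'
  #13 SA[13]=14  'bcbb'
  #14 SA[14]=8  'caacbabcbb'
  #15 SA[15]=5  'cabcaacbabcbb'
  #16 SA[16]=11  'cbabcbb'
  #17 SA[17]=15  'cbb'

SA = [9, 0, 6, 13, 4, 10, 17, 12, 3, 16, 2, 1, 7, 14, 8, 5, 11, 15]
rank  pair      lcp
   1  s[9:],s[0:]  1  'a'
   2  s[0:],s[6:]  2  'ab'
   3  s[6:],s[13:]  3  'abc'
   4  s[13:],s[4:]  1  'a'
   5  s[4:],s[10:]  2  'ac'
   6  s[10:],s[17:]  0  ''
   7  s[17:],s[12:]  1  'b'
   8  s[12:],s[3:]  2  'ba'
   9  s[3:],s[16:]  1  'b'
  10  s[16:],s[2:]  2  'bb'
  11  s[2:],s[1:]  2  'bb'
  12  s[1:],s[7:]  1  'b'
  13  s[7:],s[14:]  2  'bc'
  14  s[14:],s[8:]  0  ''
  15  s[8:],s[5:]  2  'ca'
  16  s[5:],s[11:]  1  'c'
  17  s[11:],s[15:]  2  'cb'

n(n+1)/2 = 18·19/2 = 171
Σ LCP = 0 + 1 + 2 + 3 + 1 + 2 + 0 + 1 + 2 + 1 + 2 + 2 + 1 + 2 + 0 + 2 + 1 + 2 = 25
distinct = 171 − 25 = 146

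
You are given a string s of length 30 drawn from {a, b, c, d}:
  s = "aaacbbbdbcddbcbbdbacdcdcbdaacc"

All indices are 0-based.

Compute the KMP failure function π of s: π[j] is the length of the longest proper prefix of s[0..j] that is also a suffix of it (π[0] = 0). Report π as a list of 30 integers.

[0, 1, 2, 0, 0, 0, 0, 0, 0, 0, 0, 0, 0, 0, 0, 0, 0, 0, 1, 0, 0, 0, 0, 0, 0, 0, 1, 2, 0, 0]

π[0] = 0
j=1 s[j]='a': π[1]=1 (border 'a')
j=2 s[j]='a': π[2]=2 (border 'aa')
j=3 s[j]='c': k: 2→1→0; π[3]=0 (border '')
j=4 s[j]='b': π[4]=0 (border '')
j=5 s[j]='b': π[5]=0 (border '')
j=6 s[j]='b': π[6]=0 (border '')
j=7 s[j]='d': π[7]=0 (border '')
j=8 s[j]='b': π[8]=0 (border '')
j=9 s[j]='c': π[9]=0 (border '')
j=10 s[j]='d': π[10]=0 (border '')
j=11 s[j]='d': π[11]=0 (border '')
j=12 s[j]='b': π[12]=0 (border '')
j=13 s[j]='c': π[13]=0 (border '')
j=14 s[j]='b': π[14]=0 (border '')
j=15 s[j]='b': π[15]=0 (border '')
j=16 s[j]='d': π[16]=0 (border '')
j=17 s[j]='b': π[17]=0 (border '')
j=18 s[j]='a': π[18]=1 (border 'a')
j=19 s[j]='c': k: 1→0; π[19]=0 (border '')
j=20 s[j]='d': π[20]=0 (border '')
j=21 s[j]='c': π[21]=0 (border '')
j=22 s[j]='d': π[22]=0 (border '')
j=23 s[j]='c': π[23]=0 (border '')
j=24 s[j]='b': π[24]=0 (border '')
j=25 s[j]='d': π[25]=0 (border '')
j=26 s[j]='a': π[26]=1 (border 'a')
j=27 s[j]='a': π[27]=2 (border 'aa')
j=28 s[j]='c': k: 2→1→0; π[28]=0 (border '')
j=29 s[j]='c': π[29]=0 (border '')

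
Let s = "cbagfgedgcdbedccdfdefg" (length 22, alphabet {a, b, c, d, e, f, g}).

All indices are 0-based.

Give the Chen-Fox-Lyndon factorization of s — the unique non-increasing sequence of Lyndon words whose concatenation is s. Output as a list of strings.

["c", "b", "agfgedgcdbedccdfdefg"]

emit factor 1: 'c' (i=0, period=1)
emit factor 2: 'b' (i=1, period=1)
emit factor 3: 'agfgedgcdbedccdfdefg' (i=2, period=20)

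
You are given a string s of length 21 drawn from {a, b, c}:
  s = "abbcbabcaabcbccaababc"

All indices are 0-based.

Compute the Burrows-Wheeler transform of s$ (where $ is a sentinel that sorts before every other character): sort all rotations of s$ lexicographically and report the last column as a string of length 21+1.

rank  rotation                last
    0  $abbcbabcaabcbccaababc  c
    1  aababc$abbcbabcaabcbcc  c
    2  aabcbccaababc$abbcbabc  c
    3  ababc$abbcbabcaabcbcca  a
    4  abbcbabcaabcbccaababc$  $
    5  abc$abbcbabcaabcbccaab  b
    6  abcaabcbccaababc$abbcb  b
    7  abcbccaababc$abbcbabca  a
    8  babc$abbcbabcaabcbccaa  a
    9  babcaabcbccaababc$abbc  c
   10  bbcbabcaabcbccaababc$a  a
   11  bc$abbcbabcaabcbccaaba  a
   12  bcaabcbccaababc$abbcba  a
   13  bcbabcaabcbccaababc$ab  b
   14  bcbccaababc$abbcbabcaa  a
   15  bccaababc$abbcbabcaabc  c
   16  c$abbcbabcaabcbccaabab  b
   17  caababc$abbcbabcaabcbc  c
   18  caabcbccaababc$abbcbab  b
   19  cbabcaabcbccaababc$abb  b
   20  cbccaababc$abbcbabcaab  b
   21  ccaababc$abbcbabcaabcb  b

ccca$bbaacaaabacbcbbbb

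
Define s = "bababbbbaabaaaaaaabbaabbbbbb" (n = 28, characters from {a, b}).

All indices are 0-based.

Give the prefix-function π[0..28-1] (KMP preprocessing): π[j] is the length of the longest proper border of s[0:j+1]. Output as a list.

π[0] = 0
j=1 s[j]='a': π[1]=0 (border '')
j=2 s[j]='b': π[2]=1 (border 'b')
j=3 s[j]='a': π[3]=2 (border 'ba')
j=4 s[j]='b': π[4]=3 (border 'bab')
j=5 s[j]='b': k: 3→1→0; π[5]=1 (border 'b')
j=6 s[j]='b': k: 1→0; π[6]=1 (border 'b')
j=7 s[j]='b': k: 1→0; π[7]=1 (border 'b')
j=8 s[j]='a': π[8]=2 (border 'ba')
j=9 s[j]='a': k: 2→0; π[9]=0 (border '')
j=10 s[j]='b': π[10]=1 (border 'b')
j=11 s[j]='a': π[11]=2 (border 'ba')
j=12 s[j]='a': k: 2→0; π[12]=0 (border '')
j=13 s[j]='a': π[13]=0 (border '')
j=14 s[j]='a': π[14]=0 (border '')
j=15 s[j]='a': π[15]=0 (border '')
j=16 s[j]='a': π[16]=0 (border '')
j=17 s[j]='a': π[17]=0 (border '')
j=18 s[j]='b': π[18]=1 (border 'b')
j=19 s[j]='b': k: 1→0; π[19]=1 (border 'b')
j=20 s[j]='a': π[20]=2 (border 'ba')
j=21 s[j]='a': k: 2→0; π[21]=0 (border '')
j=22 s[j]='b': π[22]=1 (border 'b')
j=23 s[j]='b': k: 1→0; π[23]=1 (border 'b')
j=24 s[j]='b': k: 1→0; π[24]=1 (border 'b')
j=25 s[j]='b': k: 1→0; π[25]=1 (border 'b')
j=26 s[j]='b': k: 1→0; π[26]=1 (border 'b')
j=27 s[j]='b': k: 1→0; π[27]=1 (border 'b')

[0, 0, 1, 2, 3, 1, 1, 1, 2, 0, 1, 2, 0, 0, 0, 0, 0, 0, 1, 1, 2, 0, 1, 1, 1, 1, 1, 1]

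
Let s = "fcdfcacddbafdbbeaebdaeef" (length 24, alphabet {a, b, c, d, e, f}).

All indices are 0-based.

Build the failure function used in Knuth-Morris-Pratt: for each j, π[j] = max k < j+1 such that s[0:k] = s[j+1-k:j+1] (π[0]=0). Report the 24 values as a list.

π[0] = 0
j=1 s[j]='c': π[1]=0 (border '')
j=2 s[j]='d': π[2]=0 (border '')
j=3 s[j]='f': π[3]=1 (border 'f')
j=4 s[j]='c': π[4]=2 (border 'fc')
j=5 s[j]='a': k: 2→0; π[5]=0 (border '')
j=6 s[j]='c': π[6]=0 (border '')
j=7 s[j]='d': π[7]=0 (border '')
j=8 s[j]='d': π[8]=0 (border '')
j=9 s[j]='b': π[9]=0 (border '')
j=10 s[j]='a': π[10]=0 (border '')
j=11 s[j]='f': π[11]=1 (border 'f')
j=12 s[j]='d': k: 1→0; π[12]=0 (border '')
j=13 s[j]='b': π[13]=0 (border '')
j=14 s[j]='b': π[14]=0 (border '')
j=15 s[j]='e': π[15]=0 (border '')
j=16 s[j]='a': π[16]=0 (border '')
j=17 s[j]='e': π[17]=0 (border '')
j=18 s[j]='b': π[18]=0 (border '')
j=19 s[j]='d': π[19]=0 (border '')
j=20 s[j]='a': π[20]=0 (border '')
j=21 s[j]='e': π[21]=0 (border '')
j=22 s[j]='e': π[22]=0 (border '')
j=23 s[j]='f': π[23]=1 (border 'f')

[0, 0, 0, 1, 2, 0, 0, 0, 0, 0, 0, 1, 0, 0, 0, 0, 0, 0, 0, 0, 0, 0, 0, 1]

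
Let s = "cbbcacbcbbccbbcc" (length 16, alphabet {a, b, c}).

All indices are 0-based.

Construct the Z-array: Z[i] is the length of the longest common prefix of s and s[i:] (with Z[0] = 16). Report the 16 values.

[16, 0, 0, 1, 0, 2, 0, 4, 0, 0, 1, 4, 0, 0, 1, 1]

Z[0]=16
i=1: outside box; Z[1]=0
i=2: outside box; Z[2]=0
i=3: outside box; Z[3]=1 extend→box=[3,4)
i=4: outside box; Z[4]=0
i=5: outside box; Z[5]=2 extend→box=[5,7)
i=6: min(r-i=1, Z[1]=0)=0; Z[6]=0
i=7: outside box; Z[7]=4 extend→box=[7,11)
i=8: min(r-i=3, Z[1]=0)=0; Z[8]=0
i=9: min(r-i=2, Z[2]=0)=0; Z[9]=0
i=10: min(r-i=1, Z[3]=1)=1; Z[10]=1
i=11: outside box; Z[11]=4 extend→box=[11,15)
i=12: min(r-i=3, Z[1]=0)=0; Z[12]=0
i=13: min(r-i=2, Z[2]=0)=0; Z[13]=0
i=14: min(r-i=1, Z[3]=1)=1; Z[14]=1
i=15: outside box; Z[15]=1 extend→box=[15,16)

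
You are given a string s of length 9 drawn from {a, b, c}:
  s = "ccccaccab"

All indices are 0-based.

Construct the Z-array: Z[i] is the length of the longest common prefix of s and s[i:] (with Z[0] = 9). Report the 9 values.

[9, 3, 2, 1, 0, 2, 1, 0, 0]

Z[0]=9
i=1: fresh scan; Z[1]=3 scan→box=[1,4)
i=2: min(r-i=2, Z[1]=3)=2; Z[2]=2
i=3: min(r-i=1, Z[2]=2)=1; Z[3]=1
i=4: fresh scan; Z[4]=0
i=5: fresh scan; Z[5]=2 scan→box=[5,7)
i=6: min(r-i=1, Z[1]=3)=1; Z[6]=1
i=7: fresh scan; Z[7]=0
i=8: fresh scan; Z[8]=0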